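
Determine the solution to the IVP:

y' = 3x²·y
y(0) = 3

General solution: y = Ce^(x³)
Applying IC y(0) = 3:
Particular solution: y = 3e^(x³)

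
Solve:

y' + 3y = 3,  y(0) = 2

General solution: y = 1 + Ce^(-3x)
Applying y(0) = 2: C = 2 - 1 = 1
Particular solution: y = 1 + e^(-3x)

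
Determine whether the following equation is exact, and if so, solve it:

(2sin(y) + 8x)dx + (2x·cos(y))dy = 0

Verify exactness: ∂M/∂y = ∂N/∂x ✓
Find F(x,y) such that ∂F/∂x = M, ∂F/∂y = N
Solution: 2x·sin(y) + 4x² = C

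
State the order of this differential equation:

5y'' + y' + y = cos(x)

The order is 2 (highest derivative is of order 2).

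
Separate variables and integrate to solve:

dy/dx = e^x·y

Separating variables and integrating:
ln|y| = e^x + C

General solution: y = Ce^(e^x)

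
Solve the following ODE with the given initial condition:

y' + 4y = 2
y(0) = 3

General solution: y = 1/2 + Ce^(-4x)
Applying y(0) = 3: C = 3 - 1/2 = 5/2
Particular solution: y = 1/2 + (5/2)e^(-4x)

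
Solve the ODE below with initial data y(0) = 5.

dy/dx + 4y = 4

General solution: y = 1 + Ce^(-4x)
Applying y(0) = 5: C = 5 - 1 = 4
Particular solution: y = 1 + 4e^(-4x)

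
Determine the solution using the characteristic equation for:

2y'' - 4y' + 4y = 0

Characteristic equation: 2r² - 4r + 4 = 0
Divide by 2: r² - 2r + 2 = 0
Roots: r = 1 ± i (complex conjugates)
General solution: y = e^x(C₁cos(x) + C₂sin(x))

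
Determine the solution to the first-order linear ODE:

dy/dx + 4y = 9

Using integrating factor method:

General solution: y = 9/4 + Ce^(-4x)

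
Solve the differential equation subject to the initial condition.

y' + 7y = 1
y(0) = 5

General solution: y = 1/7 + Ce^(-7x)
Applying y(0) = 5: C = 5 - 1/7 = 34/7
Particular solution: y = 1/7 + (34/7)e^(-7x)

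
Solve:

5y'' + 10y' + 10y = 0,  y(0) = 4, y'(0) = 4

General solution: y = e^(-x)(C₁cos(x) + C₂sin(x))
Complex roots r = -1 ± i
Applying ICs: C₁ = 4, C₂ = 8
Particular solution: y = e^(-x)(4cos(x) + 8sin(x))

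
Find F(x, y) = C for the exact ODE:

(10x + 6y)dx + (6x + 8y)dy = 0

Verify exactness: ∂M/∂y = ∂N/∂x ✓
Find F(x,y) such that ∂F/∂x = M, ∂F/∂y = N
Solution: 5x² + 6xy + 4y² = C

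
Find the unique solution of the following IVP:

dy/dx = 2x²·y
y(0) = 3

General solution: y = Ce^(2x³/3)
Applying IC y(0) = 3:
Particular solution: y = 3e^(2x³/3)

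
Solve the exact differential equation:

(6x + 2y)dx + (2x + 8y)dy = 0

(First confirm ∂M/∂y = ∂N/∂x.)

Verify exactness: ∂M/∂y = ∂N/∂x ✓
Find F(x,y) such that ∂F/∂x = M, ∂F/∂y = N
Solution: 3x² + 2xy + 4y² = C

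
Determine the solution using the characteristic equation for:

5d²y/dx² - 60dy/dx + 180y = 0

Characteristic equation: 5r² - 60r + 180 = 0
Divide by 5: r² - 12r + 36 = 0
Factored: (r - 6)² = 0
Repeated root: r = 6
General solution: y = (C₁ + C₂x)e^(6x)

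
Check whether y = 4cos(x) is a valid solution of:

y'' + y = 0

Verification:
y'' = -4cos(x)
y'' + y = 0 ✓

Yes, it is a solution.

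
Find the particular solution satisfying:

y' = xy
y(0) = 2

General solution: y = Ce^(x²/2)
Applying IC y(0) = 2:
Particular solution: y = 2e^(x²/2)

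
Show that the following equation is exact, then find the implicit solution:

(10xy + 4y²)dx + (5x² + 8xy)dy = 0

Verify exactness: ∂M/∂y = ∂N/∂x ✓
Find F(x,y) such that ∂F/∂x = M, ∂F/∂y = N
Solution: 5x²y + 4xy² = C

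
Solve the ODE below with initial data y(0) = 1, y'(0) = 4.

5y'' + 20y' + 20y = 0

General solution: y = (C₁ + C₂x)e^(-2x)
Repeated root r = -2
Applying ICs: C₁ = 1, C₂ = 6
Particular solution: y = (1 + 6x)e^(-2x)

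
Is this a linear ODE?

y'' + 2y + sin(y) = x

No. Nonlinear (sin(y) is nonlinear in y)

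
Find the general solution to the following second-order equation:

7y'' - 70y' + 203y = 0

Characteristic equation: 7r² - 70r + 203 = 0
Divide by 7: r² - 10r + 29 = 0
Roots: r = 5 ± 2i (complex conjugates)
General solution: y = e^(5x)(C₁cos(2x) + C₂sin(2x))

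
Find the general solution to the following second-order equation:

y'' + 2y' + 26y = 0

Characteristic equation: r² + 2r + 26 = 0
Roots: r = -1 ± 5i (complex conjugates)
General solution: y = e^(-x)(C₁cos(5x) + C₂sin(5x))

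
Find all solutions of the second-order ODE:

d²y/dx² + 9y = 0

Characteristic equation: r² + 9 = 0
Roots: r = ±3i (complex conjugates)
General solution: y = C₁cos(3x) + C₂sin(3x)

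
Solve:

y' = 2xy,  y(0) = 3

General solution: y = Ce^(x²)
Applying IC y(0) = 3:
Particular solution: y = 3e^(x²)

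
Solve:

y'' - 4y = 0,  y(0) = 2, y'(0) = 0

General solution: y = C₁e^(2x) + C₂e^(-2x)
Applying ICs: C₁ = 1, C₂ = 1
Particular solution: y = e^(2x) + e^(-2x)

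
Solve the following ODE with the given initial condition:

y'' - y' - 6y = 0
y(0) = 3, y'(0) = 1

General solution: y = C₁e^(3x) + C₂e^(-2x)
Applying ICs: C₁ = 7/5, C₂ = 8/5
Particular solution: y = (7/5)e^(3x) + (8/5)e^(-2x)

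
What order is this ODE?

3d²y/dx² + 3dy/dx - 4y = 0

The order is 2 (highest derivative is of order 2).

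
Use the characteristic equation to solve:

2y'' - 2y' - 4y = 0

Characteristic equation: 2r² - 2r - 4 = 0
Divide by 2: r² - r - 2 = 0
Roots: r = 2, -1 (distinct real)
General solution: y = C₁e^(2x) + C₂e^(-x)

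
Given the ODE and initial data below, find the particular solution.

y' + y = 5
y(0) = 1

General solution: y = 5 + Ce^(-x)
Applying y(0) = 1: C = 1 - 5 = -4
Particular solution: y = 5 - 4e^(-x)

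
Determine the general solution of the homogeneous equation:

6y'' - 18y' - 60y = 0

Characteristic equation: 6r² - 18r - 60 = 0
Divide by 6: r² - 3r - 10 = 0
Roots: r = 5, -2 (distinct real)
General solution: y = C₁e^(5x) + C₂e^(-2x)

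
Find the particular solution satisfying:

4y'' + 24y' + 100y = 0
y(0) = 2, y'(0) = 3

General solution: y = e^(-3x)(C₁cos(4x) + C₂sin(4x))
Complex roots r = -3 ± 4i
Applying ICs: C₁ = 2, C₂ = 9/4
Particular solution: y = e^(-3x)(2cos(4x) + (9/4)sin(4x))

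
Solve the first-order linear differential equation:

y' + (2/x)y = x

Using integrating factor method:

General solution: y = (1/4)x^2 + Cx^(-2)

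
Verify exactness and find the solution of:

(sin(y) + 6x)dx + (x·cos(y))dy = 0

Verify exactness: ∂M/∂y = ∂N/∂x ✓
Find F(x,y) such that ∂F/∂x = M, ∂F/∂y = N
Solution: x·sin(y) + 3x² = C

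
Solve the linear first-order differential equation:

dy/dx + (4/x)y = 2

Using integrating factor method:

General solution: y = (2/5)x + Cx^(-4)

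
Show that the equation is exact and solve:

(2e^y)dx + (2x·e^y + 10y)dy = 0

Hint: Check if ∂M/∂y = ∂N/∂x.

Verify exactness: ∂M/∂y = ∂N/∂x ✓
Find F(x,y) such that ∂F/∂x = M, ∂F/∂y = N
Solution: 2x·e^y + 5y² = C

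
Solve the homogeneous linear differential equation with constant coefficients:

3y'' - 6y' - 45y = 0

Characteristic equation: 3r² - 6r - 45 = 0
Divide by 3: r² - 2r - 15 = 0
Roots: r = 5, -3 (distinct real)
General solution: y = C₁e^(5x) + C₂e^(-3x)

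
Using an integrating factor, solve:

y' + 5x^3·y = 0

Using integrating factor method:

General solution: y = Ce^(-5x^4/4)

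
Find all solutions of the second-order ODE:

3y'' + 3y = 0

Characteristic equation: 3r² + 3 = 0
Divide by 3: r² + 1 = 0
Roots: r = ±i (complex conjugates)
General solution: y = C₁cos(x) + C₂sin(x)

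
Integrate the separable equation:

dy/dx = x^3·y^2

Separating variables and integrating:
-1/y = x^4/4 + C

General solution: y^-1 = (-1/4)x^4 + C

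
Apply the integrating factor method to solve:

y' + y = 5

Using integrating factor method:

General solution: y = 5 + Ce^(-x)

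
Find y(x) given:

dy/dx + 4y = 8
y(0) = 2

General solution: y = 2 + Ce^(-4x)
Applying y(0) = 2: C = 2 - 2 = 0
Particular solution: y = 2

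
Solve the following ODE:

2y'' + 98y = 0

Characteristic equation: 2r² + 98 = 0
Divide by 2: r² + 49 = 0
Roots: r = ±7i (complex conjugates)
General solution: y = C₁cos(7x) + C₂sin(7x)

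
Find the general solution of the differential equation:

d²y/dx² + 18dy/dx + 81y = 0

Characteristic equation: r² + 18r + 81 = 0
Factored: (r + 9)² = 0
Repeated root: r = -9
General solution: y = (C₁ + C₂x)e^(-9x)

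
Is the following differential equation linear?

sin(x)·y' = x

Yes. Linear (y and its derivatives appear to the first power only, no products of y terms)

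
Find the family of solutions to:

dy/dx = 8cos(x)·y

Separating variables and integrating:
ln|y| = 8sin(x) + C

General solution: y = Ce^(8sin(x))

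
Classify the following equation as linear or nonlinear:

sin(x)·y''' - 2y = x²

Linear (y and its derivatives appear to the first power only, no products of y terms)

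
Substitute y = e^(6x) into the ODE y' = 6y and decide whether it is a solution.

Verification:
y = e^(6x)
y' = 6e^(6x)
6y = 6e^(6x)
y' = 6y ✓

Yes, it is a solution.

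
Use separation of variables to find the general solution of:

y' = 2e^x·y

Separating variables and integrating:
ln|y| = 2e^x + C

General solution: y = Ce^(2e^x)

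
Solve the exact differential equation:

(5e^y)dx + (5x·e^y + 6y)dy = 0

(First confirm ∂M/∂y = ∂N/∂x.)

Verify exactness: ∂M/∂y = ∂N/∂x ✓
Find F(x,y) such that ∂F/∂x = M, ∂F/∂y = N
Solution: 5x·e^y + 3y² = C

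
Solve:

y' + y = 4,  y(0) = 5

General solution: y = 4 + Ce^(-x)
Applying y(0) = 5: C = 5 - 4 = 1
Particular solution: y = 4 + e^(-x)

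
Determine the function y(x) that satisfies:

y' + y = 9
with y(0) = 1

General solution: y = 9 + Ce^(-x)
Applying y(0) = 1: C = 1 - 9 = -8
Particular solution: y = 9 - 8e^(-x)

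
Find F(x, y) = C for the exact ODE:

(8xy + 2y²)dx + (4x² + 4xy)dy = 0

Verify exactness: ∂M/∂y = ∂N/∂x ✓
Find F(x,y) such that ∂F/∂x = M, ∂F/∂y = N
Solution: 4x²y + 2xy² = C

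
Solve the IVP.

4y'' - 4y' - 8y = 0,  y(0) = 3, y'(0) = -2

General solution: y = C₁e^(2x) + C₂e^(-x)
Applying ICs: C₁ = 1/3, C₂ = 8/3
Particular solution: y = (1/3)e^(2x) + (8/3)e^(-x)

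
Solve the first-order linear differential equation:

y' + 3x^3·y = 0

Using integrating factor method:

General solution: y = Ce^(-3x^4/4)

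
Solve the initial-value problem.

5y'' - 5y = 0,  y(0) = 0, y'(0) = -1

General solution: y = C₁e^x + C₂e^(-x)
Applying ICs: C₁ = -1/2, C₂ = 1/2
Particular solution: y = -(1/2)e^x + (1/2)e^(-x)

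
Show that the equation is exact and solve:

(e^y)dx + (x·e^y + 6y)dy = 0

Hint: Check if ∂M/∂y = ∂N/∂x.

Verify exactness: ∂M/∂y = ∂N/∂x ✓
Find F(x,y) such that ∂F/∂x = M, ∂F/∂y = N
Solution: x·e^y + 3y² = C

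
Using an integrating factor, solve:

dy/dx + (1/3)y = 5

Using integrating factor method:

General solution: y = 15 + Ce^(-x/3)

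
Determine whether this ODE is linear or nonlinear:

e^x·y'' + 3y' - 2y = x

Linear (y and its derivatives appear to the first power only, no products of y terms)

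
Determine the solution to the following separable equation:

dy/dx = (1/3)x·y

Separating variables and integrating:
ln|y| = x^2/6 + C

General solution: y = Ce^(x^2/6)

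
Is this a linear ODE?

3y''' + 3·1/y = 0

No. Nonlinear (1/y term)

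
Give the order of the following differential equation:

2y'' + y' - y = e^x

The order is 2 (highest derivative is of order 2).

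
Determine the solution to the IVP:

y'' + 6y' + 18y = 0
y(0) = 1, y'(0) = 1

General solution: y = e^(-3x)(C₁cos(3x) + C₂sin(3x))
Complex roots r = -3 ± 3i
Applying ICs: C₁ = 1, C₂ = 4/3
Particular solution: y = e^(-3x)(cos(3x) + (4/3)sin(3x))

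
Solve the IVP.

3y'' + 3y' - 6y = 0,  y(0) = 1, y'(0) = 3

General solution: y = C₁e^x + C₂e^(-2x)
Applying ICs: C₁ = 5/3, C₂ = -2/3
Particular solution: y = (5/3)e^x - (2/3)e^(-2x)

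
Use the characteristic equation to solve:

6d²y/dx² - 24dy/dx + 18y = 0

Characteristic equation: 6r² - 24r + 18 = 0
Divide by 6: r² - 4r + 3 = 0
Roots: r = 1, 3 (distinct real)
General solution: y = C₁e^x + C₂e^(3x)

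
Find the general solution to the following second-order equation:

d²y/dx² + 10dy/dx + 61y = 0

Characteristic equation: r² + 10r + 61 = 0
Roots: r = -5 ± 6i (complex conjugates)
General solution: y = e^(-5x)(C₁cos(6x) + C₂sin(6x))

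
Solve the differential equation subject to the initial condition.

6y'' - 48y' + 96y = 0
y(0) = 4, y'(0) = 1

General solution: y = (C₁ + C₂x)e^(4x)
Repeated root r = 4
Applying ICs: C₁ = 4, C₂ = -15
Particular solution: y = (4 - 15x)e^(4x)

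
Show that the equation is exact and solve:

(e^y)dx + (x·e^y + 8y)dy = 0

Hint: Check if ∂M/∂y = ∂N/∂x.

Verify exactness: ∂M/∂y = ∂N/∂x ✓
Find F(x,y) such that ∂F/∂x = M, ∂F/∂y = N
Solution: x·e^y + 4y² = C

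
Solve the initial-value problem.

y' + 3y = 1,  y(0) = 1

General solution: y = 1/3 + Ce^(-3x)
Applying y(0) = 1: C = 1 - 1/3 = 2/3
Particular solution: y = 1/3 + (2/3)e^(-3x)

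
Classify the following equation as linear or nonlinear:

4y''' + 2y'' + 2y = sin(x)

Linear (y and its derivatives appear to the first power only, no products of y terms)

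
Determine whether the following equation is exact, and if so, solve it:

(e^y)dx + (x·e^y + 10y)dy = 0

Verify exactness: ∂M/∂y = ∂N/∂x ✓
Find F(x,y) such that ∂F/∂x = M, ∂F/∂y = N
Solution: x·e^y + 5y² = C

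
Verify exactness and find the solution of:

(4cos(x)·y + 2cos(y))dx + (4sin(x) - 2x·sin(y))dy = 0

Verify exactness: ∂M/∂y = ∂N/∂x ✓
Find F(x,y) such that ∂F/∂x = M, ∂F/∂y = N
Solution: 4sin(x)·y + 2x·cos(y) = C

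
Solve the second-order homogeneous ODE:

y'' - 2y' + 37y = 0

Characteristic equation: r² - 2r + 37 = 0
Roots: r = 1 ± 6i (complex conjugates)
General solution: y = e^x(C₁cos(6x) + C₂sin(6x))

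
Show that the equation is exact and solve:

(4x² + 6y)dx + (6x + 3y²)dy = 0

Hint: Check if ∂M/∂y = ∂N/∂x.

Verify exactness: ∂M/∂y = ∂N/∂x ✓
Find F(x,y) such that ∂F/∂x = M, ∂F/∂y = N
Solution: 4x³/3 + 6xy + y³ = C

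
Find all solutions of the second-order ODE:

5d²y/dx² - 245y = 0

Characteristic equation: 5r² - 245 = 0
Divide by 5: r² - 49 = 0
Roots: r = 7, -7 (distinct real)
General solution: y = C₁e^(7x) + C₂e^(-7x)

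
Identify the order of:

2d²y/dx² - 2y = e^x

The order is 2 (highest derivative is of order 2).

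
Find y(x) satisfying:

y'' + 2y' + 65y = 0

Characteristic equation: r² + 2r + 65 = 0
Roots: r = -1 ± 8i (complex conjugates)
General solution: y = e^(-x)(C₁cos(8x) + C₂sin(8x))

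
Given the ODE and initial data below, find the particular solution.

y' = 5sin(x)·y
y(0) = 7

General solution: y = Ce^(-5cos(x))
Applying IC y(0) = 7:
Particular solution: y = 7e^(5(1-cos(x)))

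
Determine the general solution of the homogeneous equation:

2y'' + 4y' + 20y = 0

Characteristic equation: 2r² + 4r + 20 = 0
Divide by 2: r² + 2r + 10 = 0
Roots: r = -1 ± 3i (complex conjugates)
General solution: y = e^(-x)(C₁cos(3x) + C₂sin(3x))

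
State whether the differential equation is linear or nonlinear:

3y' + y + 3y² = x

Nonlinear (y² term)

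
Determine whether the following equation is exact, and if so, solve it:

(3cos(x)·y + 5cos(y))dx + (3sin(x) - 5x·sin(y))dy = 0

Verify exactness: ∂M/∂y = ∂N/∂x ✓
Find F(x,y) such that ∂F/∂x = M, ∂F/∂y = N
Solution: 3sin(x)·y + 5x·cos(y) = C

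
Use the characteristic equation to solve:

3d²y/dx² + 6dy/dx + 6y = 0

Characteristic equation: 3r² + 6r + 6 = 0
Divide by 3: r² + 2r + 2 = 0
Roots: r = -1 ± i (complex conjugates)
General solution: y = e^(-x)(C₁cos(x) + C₂sin(x))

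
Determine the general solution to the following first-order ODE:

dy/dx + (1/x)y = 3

Using integrating factor method:

General solution: y = (3/2)x + C/x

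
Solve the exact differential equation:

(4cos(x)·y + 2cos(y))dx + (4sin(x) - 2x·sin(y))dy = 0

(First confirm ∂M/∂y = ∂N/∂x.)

Verify exactness: ∂M/∂y = ∂N/∂x ✓
Find F(x,y) such that ∂F/∂x = M, ∂F/∂y = N
Solution: 4sin(x)·y + 2x·cos(y) = C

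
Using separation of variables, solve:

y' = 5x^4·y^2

Separating variables and integrating:
-1/y = x^5 + C

General solution: y^-1 = -x^5 + C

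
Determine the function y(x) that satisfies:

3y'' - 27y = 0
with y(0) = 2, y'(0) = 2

General solution: y = C₁e^(3x) + C₂e^(-3x)
Applying ICs: C₁ = 4/3, C₂ = 2/3
Particular solution: y = (4/3)e^(3x) + (2/3)e^(-3x)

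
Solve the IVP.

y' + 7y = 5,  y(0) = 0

General solution: y = 5/7 + Ce^(-7x)
Applying y(0) = 0: C = 0 - 5/7 = -5/7
Particular solution: y = 5/7 - (5/7)e^(-7x)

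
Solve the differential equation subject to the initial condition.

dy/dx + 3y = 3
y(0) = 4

General solution: y = 1 + Ce^(-3x)
Applying y(0) = 4: C = 4 - 1 = 3
Particular solution: y = 1 + 3e^(-3x)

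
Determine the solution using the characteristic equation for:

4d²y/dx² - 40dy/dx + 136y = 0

Characteristic equation: 4r² - 40r + 136 = 0
Divide by 4: r² - 10r + 34 = 0
Roots: r = 5 ± 3i (complex conjugates)
General solution: y = e^(5x)(C₁cos(3x) + C₂sin(3x))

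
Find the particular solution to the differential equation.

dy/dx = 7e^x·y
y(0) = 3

General solution: y = Ce^(7e^x)
Applying IC y(0) = 3:
Particular solution: y = 3e^(7(e^x - 1))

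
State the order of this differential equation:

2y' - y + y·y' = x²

The order is 1 (highest derivative is of order 1).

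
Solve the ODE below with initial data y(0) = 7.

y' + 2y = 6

General solution: y = 3 + Ce^(-2x)
Applying y(0) = 7: C = 7 - 3 = 4
Particular solution: y = 3 + 4e^(-2x)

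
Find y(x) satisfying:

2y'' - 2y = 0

Characteristic equation: 2r² - 2 = 0
Divide by 2: r² - 1 = 0
Roots: r = 1, -1 (distinct real)
General solution: y = C₁e^x + C₂e^(-x)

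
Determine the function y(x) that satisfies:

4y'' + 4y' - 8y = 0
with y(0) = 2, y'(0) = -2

General solution: y = C₁e^x + C₂e^(-2x)
Applying ICs: C₁ = 2/3, C₂ = 4/3
Particular solution: y = (2/3)e^x + (4/3)e^(-2x)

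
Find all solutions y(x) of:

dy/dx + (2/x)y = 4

Using integrating factor method:

General solution: y = (4/3)x + Cx^(-2)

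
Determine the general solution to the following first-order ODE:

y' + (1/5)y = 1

Using integrating factor method:

General solution: y = 5 + Ce^(-x/5)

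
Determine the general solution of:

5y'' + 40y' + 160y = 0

Characteristic equation: 5r² + 40r + 160 = 0
Divide by 5: r² + 8r + 32 = 0
Roots: r = -4 ± 4i (complex conjugates)
General solution: y = e^(-4x)(C₁cos(4x) + C₂sin(4x))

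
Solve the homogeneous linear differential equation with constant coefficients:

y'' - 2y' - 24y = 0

Characteristic equation: r² - 2r - 24 = 0
Roots: r = 6, -4 (distinct real)
General solution: y = C₁e^(6x) + C₂e^(-4x)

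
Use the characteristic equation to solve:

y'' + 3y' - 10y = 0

Characteristic equation: r² + 3r - 10 = 0
Roots: r = 2, -5 (distinct real)
General solution: y = C₁e^(2x) + C₂e^(-5x)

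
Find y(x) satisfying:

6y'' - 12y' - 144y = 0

Characteristic equation: 6r² - 12r - 144 = 0
Divide by 6: r² - 2r - 24 = 0
Roots: r = 6, -4 (distinct real)
General solution: y = C₁e^(6x) + C₂e^(-4x)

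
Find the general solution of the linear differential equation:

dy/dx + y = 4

Using integrating factor method:

General solution: y = 4 + Ce^(-x)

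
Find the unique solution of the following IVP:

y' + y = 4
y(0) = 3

General solution: y = 4 + Ce^(-x)
Applying y(0) = 3: C = 3 - 4 = -1
Particular solution: y = 4 - e^(-x)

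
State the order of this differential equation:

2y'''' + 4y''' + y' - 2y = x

The order is 4 (highest derivative is of order 4).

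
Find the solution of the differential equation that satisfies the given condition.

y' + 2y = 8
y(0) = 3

General solution: y = 4 + Ce^(-2x)
Applying y(0) = 3: C = 3 - 4 = -1
Particular solution: y = 4 - e^(-2x)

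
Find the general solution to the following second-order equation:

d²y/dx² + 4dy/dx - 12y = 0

Characteristic equation: r² + 4r - 12 = 0
Roots: r = 2, -6 (distinct real)
General solution: y = C₁e^(2x) + C₂e^(-6x)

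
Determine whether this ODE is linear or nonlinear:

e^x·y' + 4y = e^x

Linear (y and its derivatives appear to the first power only, no products of y terms)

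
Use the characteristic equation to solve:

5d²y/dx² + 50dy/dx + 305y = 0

Characteristic equation: 5r² + 50r + 305 = 0
Divide by 5: r² + 10r + 61 = 0
Roots: r = -5 ± 6i (complex conjugates)
General solution: y = e^(-5x)(C₁cos(6x) + C₂sin(6x))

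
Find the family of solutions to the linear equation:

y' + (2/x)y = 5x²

Using integrating factor method:

General solution: y = x^3 + Cx^(-2)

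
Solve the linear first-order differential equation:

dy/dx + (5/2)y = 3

Using integrating factor method:

General solution: y = 6/5 + Ce^(-5x/2)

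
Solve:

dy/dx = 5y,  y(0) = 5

General solution: y = Ce^(5x)
Applying IC y(0) = 5:
Particular solution: y = 5e^(5x)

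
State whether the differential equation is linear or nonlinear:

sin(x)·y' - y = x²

Linear (y and its derivatives appear to the first power only, no products of y terms)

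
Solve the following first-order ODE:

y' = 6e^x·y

Separating variables and integrating:
ln|y| = 6e^x + C

General solution: y = Ce^(6e^x)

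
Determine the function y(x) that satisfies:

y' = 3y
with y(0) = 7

General solution: y = Ce^(3x)
Applying IC y(0) = 7:
Particular solution: y = 7e^(3x)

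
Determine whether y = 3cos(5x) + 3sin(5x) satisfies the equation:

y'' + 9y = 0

Verification:
y'' = -75cos(5x) - 75sin(5x)
y'' + 9y ≠ 0 (frequency mismatch: got 25 instead of 9)

No, it is not a solution.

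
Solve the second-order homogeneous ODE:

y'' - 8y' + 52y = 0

Characteristic equation: r² - 8r + 52 = 0
Roots: r = 4 ± 6i (complex conjugates)
General solution: y = e^(4x)(C₁cos(6x) + C₂sin(6x))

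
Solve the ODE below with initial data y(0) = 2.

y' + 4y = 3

General solution: y = 3/4 + Ce^(-4x)
Applying y(0) = 2: C = 2 - 3/4 = 5/4
Particular solution: y = 3/4 + (5/4)e^(-4x)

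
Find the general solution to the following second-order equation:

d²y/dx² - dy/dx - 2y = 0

Characteristic equation: r² - r - 2 = 0
Roots: r = 2, -1 (distinct real)
General solution: y = C₁e^(2x) + C₂e^(-x)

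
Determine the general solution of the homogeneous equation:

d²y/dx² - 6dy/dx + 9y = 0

Characteristic equation: r² - 6r + 9 = 0
Factored: (r - 3)² = 0
Repeated root: r = 3
General solution: y = (C₁ + C₂x)e^(3x)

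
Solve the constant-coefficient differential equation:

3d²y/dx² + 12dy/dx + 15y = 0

Characteristic equation: 3r² + 12r + 15 = 0
Divide by 3: r² + 4r + 5 = 0
Roots: r = -2 ± i (complex conjugates)
General solution: y = e^(-2x)(C₁cos(x) + C₂sin(x))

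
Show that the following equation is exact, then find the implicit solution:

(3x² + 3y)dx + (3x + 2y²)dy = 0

Verify exactness: ∂M/∂y = ∂N/∂x ✓
Find F(x,y) such that ∂F/∂x = M, ∂F/∂y = N
Solution: x³ + 3xy + 2y³/3 = C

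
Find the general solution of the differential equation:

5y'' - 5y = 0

Characteristic equation: 5r² - 5 = 0
Divide by 5: r² - 1 = 0
Roots: r = 1, -1 (distinct real)
General solution: y = C₁e^x + C₂e^(-x)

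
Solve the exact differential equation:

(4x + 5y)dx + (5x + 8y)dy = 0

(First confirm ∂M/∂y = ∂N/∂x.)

Verify exactness: ∂M/∂y = ∂N/∂x ✓
Find F(x,y) such that ∂F/∂x = M, ∂F/∂y = N
Solution: 2x² + 5xy + 4y² = C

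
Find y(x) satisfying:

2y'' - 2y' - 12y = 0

Characteristic equation: 2r² - 2r - 12 = 0
Divide by 2: r² - r - 6 = 0
Roots: r = 3, -2 (distinct real)
General solution: y = C₁e^(3x) + C₂e^(-2x)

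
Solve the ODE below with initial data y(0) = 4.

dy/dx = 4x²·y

General solution: y = Ce^(4x³/3)
Applying IC y(0) = 4:
Particular solution: y = 4e^(4x³/3)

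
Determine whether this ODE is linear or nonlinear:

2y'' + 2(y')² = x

Nonlinear ((y')² term)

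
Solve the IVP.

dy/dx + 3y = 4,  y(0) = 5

General solution: y = 4/3 + Ce^(-3x)
Applying y(0) = 5: C = 5 - 4/3 = 11/3
Particular solution: y = 4/3 + (11/3)e^(-3x)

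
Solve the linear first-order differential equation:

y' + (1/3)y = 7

Using integrating factor method:

General solution: y = 21 + Ce^(-x/3)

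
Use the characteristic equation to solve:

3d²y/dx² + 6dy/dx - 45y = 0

Characteristic equation: 3r² + 6r - 45 = 0
Divide by 3: r² + 2r - 15 = 0
Roots: r = 3, -5 (distinct real)
General solution: y = C₁e^(3x) + C₂e^(-5x)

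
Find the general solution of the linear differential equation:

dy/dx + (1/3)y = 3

Using integrating factor method:

General solution: y = 9 + Ce^(-x/3)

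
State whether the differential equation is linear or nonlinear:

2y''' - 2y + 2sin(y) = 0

Nonlinear (sin(y) is nonlinear in y)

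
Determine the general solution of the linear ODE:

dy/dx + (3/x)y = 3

Using integrating factor method:

General solution: y = (3/4)x + Cx^(-3)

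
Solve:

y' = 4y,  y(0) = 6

General solution: y = Ce^(4x)
Applying IC y(0) = 6:
Particular solution: y = 6e^(4x)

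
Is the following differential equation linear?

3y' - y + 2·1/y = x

No. Nonlinear (1/y term)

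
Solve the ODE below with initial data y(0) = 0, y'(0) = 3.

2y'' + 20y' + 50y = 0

General solution: y = (C₁ + C₂x)e^(-5x)
Repeated root r = -5
Applying ICs: C₁ = 0, C₂ = 3
Particular solution: y = 3xe^(-5x)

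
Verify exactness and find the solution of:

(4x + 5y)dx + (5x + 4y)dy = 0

Verify exactness: ∂M/∂y = ∂N/∂x ✓
Find F(x,y) such that ∂F/∂x = M, ∂F/∂y = N
Solution: 2x² + 5xy + 2y² = C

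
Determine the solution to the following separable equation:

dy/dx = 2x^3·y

Separating variables and integrating:
ln|y| = x^4/2 + C

General solution: y = Ce^(x^4/2)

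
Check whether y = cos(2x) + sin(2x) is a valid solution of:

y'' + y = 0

Verification:
y'' = -4cos(2x) - 4sin(2x)
y'' + y ≠ 0 (frequency mismatch: got 4 instead of 1)

No, it is not a solution.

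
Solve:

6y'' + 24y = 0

Characteristic equation: 6r² + 24 = 0
Divide by 6: r² + 4 = 0
Roots: r = ±2i (complex conjugates)
General solution: y = C₁cos(2x) + C₂sin(2x)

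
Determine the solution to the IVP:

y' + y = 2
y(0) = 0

General solution: y = 2 + Ce^(-x)
Applying y(0) = 0: C = 0 - 2 = -2
Particular solution: y = 2 - 2e^(-x)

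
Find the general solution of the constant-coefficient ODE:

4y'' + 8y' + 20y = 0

Characteristic equation: 4r² + 8r + 20 = 0
Divide by 4: r² + 2r + 5 = 0
Roots: r = -1 ± 2i (complex conjugates)
General solution: y = e^(-x)(C₁cos(2x) + C₂sin(2x))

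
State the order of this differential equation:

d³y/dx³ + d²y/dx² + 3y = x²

The order is 3 (highest derivative is of order 3).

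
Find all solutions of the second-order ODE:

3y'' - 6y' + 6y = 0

Characteristic equation: 3r² - 6r + 6 = 0
Divide by 3: r² - 2r + 2 = 0
Roots: r = 1 ± i (complex conjugates)
General solution: y = e^x(C₁cos(x) + C₂sin(x))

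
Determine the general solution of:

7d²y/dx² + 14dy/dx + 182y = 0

Characteristic equation: 7r² + 14r + 182 = 0
Divide by 7: r² + 2r + 26 = 0
Roots: r = -1 ± 5i (complex conjugates)
General solution: y = e^(-x)(C₁cos(5x) + C₂sin(5x))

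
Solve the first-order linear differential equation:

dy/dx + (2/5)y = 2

Using integrating factor method:

General solution: y = 5 + Ce^(-2x/5)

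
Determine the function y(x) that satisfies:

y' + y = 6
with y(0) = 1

General solution: y = 6 + Ce^(-x)
Applying y(0) = 1: C = 1 - 6 = -5
Particular solution: y = 6 - 5e^(-x)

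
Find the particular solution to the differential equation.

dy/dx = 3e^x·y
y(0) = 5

General solution: y = Ce^(3e^x)
Applying IC y(0) = 5:
Particular solution: y = 5e^(3(e^x - 1))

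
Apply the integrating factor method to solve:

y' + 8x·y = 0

Using integrating factor method:

General solution: y = Ce^(-4x^2)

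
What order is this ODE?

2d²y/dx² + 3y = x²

The order is 2 (highest derivative is of order 2).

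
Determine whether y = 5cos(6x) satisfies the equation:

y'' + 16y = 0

Verification:
y'' = -180cos(6x)
y'' + 16y ≠ 0 (frequency mismatch: got 36 instead of 16)

No, it is not a solution.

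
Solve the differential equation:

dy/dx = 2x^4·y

Separating variables and integrating:
ln|y| = 2x^5/5 + C

General solution: y = Ce^(2x^5/5)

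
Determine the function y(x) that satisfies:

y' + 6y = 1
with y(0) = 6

General solution: y = 1/6 + Ce^(-6x)
Applying y(0) = 6: C = 6 - 1/6 = 35/6
Particular solution: y = 1/6 + (35/6)e^(-6x)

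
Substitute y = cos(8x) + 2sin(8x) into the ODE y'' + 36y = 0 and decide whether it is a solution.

Verification:
y'' = -64cos(8x) - 128sin(8x)
y'' + 36y ≠ 0 (frequency mismatch: got 64 instead of 36)

No, it is not a solution.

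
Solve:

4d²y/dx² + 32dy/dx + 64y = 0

Characteristic equation: 4r² + 32r + 64 = 0
Divide by 4: r² + 8r + 16 = 0
Factored: (r + 4)² = 0
Repeated root: r = -4
General solution: y = (C₁ + C₂x)e^(-4x)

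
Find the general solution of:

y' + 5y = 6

Using integrating factor method:

General solution: y = 6/5 + Ce^(-5x)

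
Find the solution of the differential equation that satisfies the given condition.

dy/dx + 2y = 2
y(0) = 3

General solution: y = 1 + Ce^(-2x)
Applying y(0) = 3: C = 3 - 1 = 2
Particular solution: y = 1 + 2e^(-2x)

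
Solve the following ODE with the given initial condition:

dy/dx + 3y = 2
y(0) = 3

General solution: y = 2/3 + Ce^(-3x)
Applying y(0) = 3: C = 3 - 2/3 = 7/3
Particular solution: y = 2/3 + (7/3)e^(-3x)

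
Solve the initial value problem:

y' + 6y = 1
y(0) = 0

General solution: y = 1/6 + Ce^(-6x)
Applying y(0) = 0: C = 0 - 1/6 = -1/6
Particular solution: y = 1/6 - (1/6)e^(-6x)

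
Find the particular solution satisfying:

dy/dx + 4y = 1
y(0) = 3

General solution: y = 1/4 + Ce^(-4x)
Applying y(0) = 3: C = 3 - 1/4 = 11/4
Particular solution: y = 1/4 + (11/4)e^(-4x)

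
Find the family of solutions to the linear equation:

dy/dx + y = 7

Using integrating factor method:

General solution: y = 7 + Ce^(-x)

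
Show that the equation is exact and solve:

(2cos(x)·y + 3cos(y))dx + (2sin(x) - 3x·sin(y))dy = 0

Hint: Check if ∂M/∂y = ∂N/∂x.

Verify exactness: ∂M/∂y = ∂N/∂x ✓
Find F(x,y) such that ∂F/∂x = M, ∂F/∂y = N
Solution: 2sin(x)·y + 3x·cos(y) = C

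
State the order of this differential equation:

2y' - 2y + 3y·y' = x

The order is 1 (highest derivative is of order 1).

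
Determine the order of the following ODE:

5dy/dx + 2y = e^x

The order is 1 (highest derivative is of order 1).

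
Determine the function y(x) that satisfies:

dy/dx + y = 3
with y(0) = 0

General solution: y = 3 + Ce^(-x)
Applying y(0) = 0: C = 0 - 3 = -3
Particular solution: y = 3 - 3e^(-x)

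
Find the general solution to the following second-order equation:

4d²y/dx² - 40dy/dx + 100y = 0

Characteristic equation: 4r² - 40r + 100 = 0
Divide by 4: r² - 10r + 25 = 0
Factored: (r - 5)² = 0
Repeated root: r = 5
General solution: y = (C₁ + C₂x)e^(5x)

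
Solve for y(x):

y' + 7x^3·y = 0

Using integrating factor method:

General solution: y = Ce^(-7x^4/4)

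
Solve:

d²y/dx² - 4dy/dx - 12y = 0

Characteristic equation: r² - 4r - 12 = 0
Roots: r = 6, -2 (distinct real)
General solution: y = C₁e^(6x) + C₂e^(-2x)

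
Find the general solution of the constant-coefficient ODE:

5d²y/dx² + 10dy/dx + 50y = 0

Characteristic equation: 5r² + 10r + 50 = 0
Divide by 5: r² + 2r + 10 = 0
Roots: r = -1 ± 3i (complex conjugates)
General solution: y = e^(-x)(C₁cos(3x) + C₂sin(3x))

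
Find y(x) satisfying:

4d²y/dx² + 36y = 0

Characteristic equation: 4r² + 36 = 0
Divide by 4: r² + 9 = 0
Roots: r = ±3i (complex conjugates)
General solution: y = C₁cos(3x) + C₂sin(3x)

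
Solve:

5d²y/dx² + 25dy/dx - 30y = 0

Characteristic equation: 5r² + 25r - 30 = 0
Divide by 5: r² + 5r - 6 = 0
Roots: r = 1, -6 (distinct real)
General solution: y = C₁e^x + C₂e^(-6x)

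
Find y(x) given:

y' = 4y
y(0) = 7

General solution: y = Ce^(4x)
Applying IC y(0) = 7:
Particular solution: y = 7e^(4x)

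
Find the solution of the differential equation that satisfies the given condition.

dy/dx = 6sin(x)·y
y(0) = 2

General solution: y = Ce^(-6cos(x))
Applying IC y(0) = 2:
Particular solution: y = 2e^(6(1-cos(x)))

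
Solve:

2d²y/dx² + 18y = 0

Characteristic equation: 2r² + 18 = 0
Divide by 2: r² + 9 = 0
Roots: r = ±3i (complex conjugates)
General solution: y = C₁cos(3x) + C₂sin(3x)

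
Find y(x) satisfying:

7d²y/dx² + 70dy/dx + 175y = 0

Characteristic equation: 7r² + 70r + 175 = 0
Divide by 7: r² + 10r + 25 = 0
Factored: (r + 5)² = 0
Repeated root: r = -5
General solution: y = (C₁ + C₂x)e^(-5x)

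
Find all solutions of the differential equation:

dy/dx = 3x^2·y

Separating variables and integrating:
ln|y| = x^3 + C

General solution: y = Ce^(x^3)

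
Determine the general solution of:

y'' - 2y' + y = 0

Characteristic equation: r² - 2r + 1 = 0
Factored: (r - 1)² = 0
Repeated root: r = 1
General solution: y = (C₁ + C₂x)e^x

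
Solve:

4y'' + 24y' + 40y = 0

Characteristic equation: 4r² + 24r + 40 = 0
Divide by 4: r² + 6r + 10 = 0
Roots: r = -3 ± i (complex conjugates)
General solution: y = e^(-3x)(C₁cos(x) + C₂sin(x))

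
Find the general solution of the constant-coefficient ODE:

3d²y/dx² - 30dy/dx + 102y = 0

Characteristic equation: 3r² - 30r + 102 = 0
Divide by 3: r² - 10r + 34 = 0
Roots: r = 5 ± 3i (complex conjugates)
General solution: y = e^(5x)(C₁cos(3x) + C₂sin(3x))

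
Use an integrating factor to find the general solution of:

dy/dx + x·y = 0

Using integrating factor method:

General solution: y = Ce^(-x^2/2)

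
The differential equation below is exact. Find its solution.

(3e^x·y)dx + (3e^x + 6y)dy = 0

Verify exactness: ∂M/∂y = ∂N/∂x ✓
Find F(x,y) such that ∂F/∂x = M, ∂F/∂y = N
Solution: 3e^x·y + 3y² = C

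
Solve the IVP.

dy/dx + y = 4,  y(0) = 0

General solution: y = 4 + Ce^(-x)
Applying y(0) = 0: C = 0 - 4 = -4
Particular solution: y = 4 - 4e^(-x)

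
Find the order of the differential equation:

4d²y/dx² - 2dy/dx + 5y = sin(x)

The order is 2 (highest derivative is of order 2).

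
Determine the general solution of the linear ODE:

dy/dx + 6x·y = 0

Using integrating factor method:

General solution: y = Ce^(-3x^2)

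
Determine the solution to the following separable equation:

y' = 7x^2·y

Separating variables and integrating:
ln|y| = 7x^3/3 + C

General solution: y = Ce^(7x^3/3)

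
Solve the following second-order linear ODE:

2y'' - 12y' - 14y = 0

Characteristic equation: 2r² - 12r - 14 = 0
Divide by 2: r² - 6r - 7 = 0
Roots: r = 7, -1 (distinct real)
General solution: y = C₁e^(7x) + C₂e^(-x)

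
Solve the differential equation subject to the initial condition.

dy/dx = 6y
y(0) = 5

General solution: y = Ce^(6x)
Applying IC y(0) = 5:
Particular solution: y = 5e^(6x)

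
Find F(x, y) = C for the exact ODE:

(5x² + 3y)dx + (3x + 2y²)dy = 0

Verify exactness: ∂M/∂y = ∂N/∂x ✓
Find F(x,y) such that ∂F/∂x = M, ∂F/∂y = N
Solution: 5x³/3 + 3xy + 2y³/3 = C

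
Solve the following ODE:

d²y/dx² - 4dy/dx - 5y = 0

Characteristic equation: r² - 4r - 5 = 0
Roots: r = 5, -1 (distinct real)
General solution: y = C₁e^(5x) + C₂e^(-x)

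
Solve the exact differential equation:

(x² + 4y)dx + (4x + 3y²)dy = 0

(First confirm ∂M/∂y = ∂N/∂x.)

Verify exactness: ∂M/∂y = ∂N/∂x ✓
Find F(x,y) such that ∂F/∂x = M, ∂F/∂y = N
Solution: x³/3 + 4xy + y³ = C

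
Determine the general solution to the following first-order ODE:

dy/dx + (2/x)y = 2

Using integrating factor method:

General solution: y = (2/3)x + Cx^(-2)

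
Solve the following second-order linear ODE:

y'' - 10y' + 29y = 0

Characteristic equation: r² - 10r + 29 = 0
Roots: r = 5 ± 2i (complex conjugates)
General solution: y = e^(5x)(C₁cos(2x) + C₂sin(2x))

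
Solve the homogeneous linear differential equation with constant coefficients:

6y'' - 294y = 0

Characteristic equation: 6r² - 294 = 0
Divide by 6: r² - 49 = 0
Roots: r = 7, -7 (distinct real)
General solution: y = C₁e^(7x) + C₂e^(-7x)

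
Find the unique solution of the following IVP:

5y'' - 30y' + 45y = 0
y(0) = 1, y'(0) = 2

General solution: y = (C₁ + C₂x)e^(3x)
Repeated root r = 3
Applying ICs: C₁ = 1, C₂ = -1
Particular solution: y = (1 - x)e^(3x)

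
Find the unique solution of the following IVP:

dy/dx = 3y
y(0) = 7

General solution: y = Ce^(3x)
Applying IC y(0) = 7:
Particular solution: y = 7e^(3x)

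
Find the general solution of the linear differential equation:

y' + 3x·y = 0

Using integrating factor method:

General solution: y = Ce^(-3x^2/2)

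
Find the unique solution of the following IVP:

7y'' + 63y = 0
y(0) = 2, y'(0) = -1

General solution: y = C₁cos(3x) + C₂sin(3x)
Complex roots r = ±3i
Applying ICs: C₁ = 2, C₂ = -1/3
Particular solution: y = 2cos(3x) - (1/3)sin(3x)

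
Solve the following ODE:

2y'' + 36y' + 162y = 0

Characteristic equation: 2r² + 36r + 162 = 0
Divide by 2: r² + 18r + 81 = 0
Factored: (r + 9)² = 0
Repeated root: r = -9
General solution: y = (C₁ + C₂x)e^(-9x)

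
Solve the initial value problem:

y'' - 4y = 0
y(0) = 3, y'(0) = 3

General solution: y = C₁e^(2x) + C₂e^(-2x)
Applying ICs: C₁ = 9/4, C₂ = 3/4
Particular solution: y = (9/4)e^(2x) + (3/4)e^(-2x)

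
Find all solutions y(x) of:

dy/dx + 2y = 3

Using integrating factor method:

General solution: y = 3/2 + Ce^(-2x)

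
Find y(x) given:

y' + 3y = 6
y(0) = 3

General solution: y = 2 + Ce^(-3x)
Applying y(0) = 3: C = 3 - 2 = 1
Particular solution: y = 2 + e^(-3x)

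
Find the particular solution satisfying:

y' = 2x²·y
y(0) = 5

General solution: y = Ce^(2x³/3)
Applying IC y(0) = 5:
Particular solution: y = 5e^(2x³/3)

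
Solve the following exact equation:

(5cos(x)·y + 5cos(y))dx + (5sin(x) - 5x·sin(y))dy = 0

Verify exactness: ∂M/∂y = ∂N/∂x ✓
Find F(x,y) such that ∂F/∂x = M, ∂F/∂y = N
Solution: 5sin(x)·y + 5x·cos(y) = C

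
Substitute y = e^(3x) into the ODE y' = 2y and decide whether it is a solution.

Verification:
y = e^(3x)
y' = 3e^(3x)
But 2y = 2e^(3x)
y' ≠ 2y — the derivative does not match

No, it is not a solution.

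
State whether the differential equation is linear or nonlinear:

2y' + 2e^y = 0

Nonlinear (e^y is nonlinear in y)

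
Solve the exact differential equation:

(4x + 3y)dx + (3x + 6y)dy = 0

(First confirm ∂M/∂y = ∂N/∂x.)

Verify exactness: ∂M/∂y = ∂N/∂x ✓
Find F(x,y) such that ∂F/∂x = M, ∂F/∂y = N
Solution: 2x² + 3xy + 3y² = C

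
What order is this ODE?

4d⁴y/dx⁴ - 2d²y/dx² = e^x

The order is 4 (highest derivative is of order 4).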